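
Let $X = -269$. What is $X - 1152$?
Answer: $-1421$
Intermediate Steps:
$X - 1152 = -269 - 1152 = -1421$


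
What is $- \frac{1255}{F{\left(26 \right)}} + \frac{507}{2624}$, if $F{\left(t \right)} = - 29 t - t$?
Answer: $\frac{184429}{102336} \approx 1.8022$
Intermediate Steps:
$F{\left(t \right)} = - 30 t$
$- \frac{1255}{F{\left(26 \right)}} + \frac{507}{2624} = - \frac{1255}{\left(-30\right) 26} + \frac{507}{2624} = - \frac{1255}{-780} + 507 \cdot \frac{1}{2624} = \left(-1255\right) \left(- \frac{1}{780}\right) + \frac{507}{2624} = \frac{251}{156} + \frac{507}{2624} = \frac{184429}{102336}$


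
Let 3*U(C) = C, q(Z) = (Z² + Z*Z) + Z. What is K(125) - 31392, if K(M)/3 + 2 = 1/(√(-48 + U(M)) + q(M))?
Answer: 3*(-10466*√57 + 985112247*I)/(√57 - 94125*I) ≈ -31398.0 - 8.3819e-9*I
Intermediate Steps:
q(Z) = Z + 2*Z² (q(Z) = (Z² + Z²) + Z = 2*Z² + Z = Z + 2*Z²)
U(C) = C/3
K(M) = -6 + 3/(√(-48 + M/3) + M*(1 + 2*M))
K(125) - 31392 = (9 - 6*√(-432 + 3*125) - 18*125*(1 + 2*125))/(√3*√(-144 + 125) + 3*125*(1 + 2*125)) - 31392 = (9 - 6*√(-432 + 375) - 18*125*(1 + 250))/(√3*√(-19) + 3*125*(1 + 250)) - 31392 = (9 - 6*I*√57 - 18*125*251)/(√3*(I*√19) + 3*125*251) - 31392 = (9 - 6*I*√57 - 564750)/(I*√57 + 94125) - 31392 = (9 - 6*I*√57 - 564750)/(94125 + I*√57) - 31392 = (-564741 - 6*I*√57)/(94125 + I*√57) - 31392 = -31392 + (-564741 - 6*I*√57)/(94125 + I*√57)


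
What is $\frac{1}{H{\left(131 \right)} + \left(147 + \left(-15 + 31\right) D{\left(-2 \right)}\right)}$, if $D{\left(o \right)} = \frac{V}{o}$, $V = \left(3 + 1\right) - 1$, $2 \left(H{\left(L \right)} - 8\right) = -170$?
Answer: $\frac{1}{46} \approx 0.021739$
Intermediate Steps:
$H{\left(L \right)} = -77$ ($H{\left(L \right)} = 8 + \frac{1}{2} \left(-170\right) = 8 - 85 = -77$)
$V = 3$ ($V = 4 - 1 = 3$)
$D{\left(o \right)} = \frac{3}{o}$
$\frac{1}{H{\left(131 \right)} + \left(147 + \left(-15 + 31\right) D{\left(-2 \right)}\right)} = \frac{1}{-77 + \left(147 + \left(-15 + 31\right) \frac{3}{-2}\right)} = \frac{1}{-77 + \left(147 + 16 \cdot 3 \left(- \frac{1}{2}\right)\right)} = \frac{1}{-77 + \left(147 + 16 \left(- \frac{3}{2}\right)\right)} = \frac{1}{-77 + \left(147 - 24\right)} = \frac{1}{-77 + 123} = \frac{1}{46}$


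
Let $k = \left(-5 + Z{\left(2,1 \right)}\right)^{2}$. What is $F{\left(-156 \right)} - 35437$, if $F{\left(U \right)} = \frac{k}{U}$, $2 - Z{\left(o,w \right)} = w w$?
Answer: $- \frac{1382047}{39} \approx -35437.0$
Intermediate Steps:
$Z{\left(o,w \right)} = 2 - w^{2}$ ($Z{\left(o,w \right)} = 2 - w w = 2 - w^{2}$)
$k = 16$ ($k = \left(-5 + \left(2 - 1^{2}\right)\right)^{2} = \left(-5 + \left(2 - 1\right)\right)^{2} = \left(-5 + 1\right)^{2} = \left(-4\right)^{2} = 16$)
$F{\left(U \right)} = \frac{16}{U}$
$F{\left(-156 \right)} - 35437 = \frac{16}{-156} - 35437 = 16 \left(- \frac{1}{156}\right) - 35437 = - \frac{4}{39} - 35437 = - \frac{1382047}{39}$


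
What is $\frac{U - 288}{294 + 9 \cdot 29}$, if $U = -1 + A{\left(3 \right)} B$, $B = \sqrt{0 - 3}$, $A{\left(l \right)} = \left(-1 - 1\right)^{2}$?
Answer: $- \frac{289}{555} + \frac{4 i \sqrt{3}}{555} \approx -0.52072 + 0.012483 i$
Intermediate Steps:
$A{\left(l \right)} = 4$ ($A{\left(l \right)} = \left(-2\right)^{2} = 4$)
$B = i \sqrt{3}$ ($B = \sqrt{-3} = i \sqrt{3} \approx 1.732 i$)
$U = -1 + 4 i \sqrt{3} \approx -1.0 + 6.9282 i$
$\frac{U - 288}{294 + 9 \cdot 29} = \frac{\left(-1 + 4 i \sqrt{3}\right) - 288}{294 + 9 \cdot 29} = \frac{-289 + 4 i \sqrt{3}}{294 + 261} = \frac{-289 + 4 i \sqrt{3}}{555} = \left(-289 + 4 i \sqrt{3}\right) \frac{1}{555} = - \frac{289}{555} + \frac{4 i \sqrt{3}}{555}$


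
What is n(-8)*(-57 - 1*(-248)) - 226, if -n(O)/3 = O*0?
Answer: -226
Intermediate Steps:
n(O) = 0 (n(O) = -3*O*0 = -3*0 = 0)
n(-8)*(-57 - 1*(-248)) - 226 = 0*(-57 - 1*(-248)) - 226 = 0*(-57 + 248) - 226 = 0*191 - 226 = 0 - 226 = -226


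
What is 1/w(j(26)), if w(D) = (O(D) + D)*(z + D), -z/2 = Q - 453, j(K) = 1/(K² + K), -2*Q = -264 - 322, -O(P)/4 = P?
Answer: -164268/224641 ≈ -0.73125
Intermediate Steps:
O(P) = -4*P
Q = 293 (Q = -(-264 - 322)/2 = -½*(-586) = 293)
j(K) = 1/(K + K²)
z = 320 (z = -2*(293 - 453) = -2*(-160) = 320)
w(D) = -3*D*(320 + D) (w(D) = (-4*D + D)*(320 + D) = (-3*D)*(320 + D) = -3*D*(320 + D))
1/w(j(26)) = 1/(3*(1/(26*(1 + 26)))*(-320 - 1/(26*(1 + 26)))) = 1/(3*((1/26)/27)*(-320 - 1/(26*27))) = 1/(3*((1/26)*(1/27))*(-320 - 1/(26*27))) = 1/(3*(1/702)*(-320 - 1*1/702)) = 1/(3*(1/702)*(-320 - 1/702)) = 1/(3*(1/702)*(-224641/702)) = 1/(-224641/164268) = -164268/224641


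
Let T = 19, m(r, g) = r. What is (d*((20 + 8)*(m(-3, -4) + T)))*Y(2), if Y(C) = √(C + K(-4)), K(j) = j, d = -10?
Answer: -4480*I*√2 ≈ -6335.7*I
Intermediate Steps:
Y(C) = √(-4 + C) (Y(C) = √(C - 4) = √(-4 + C))
(d*((20 + 8)*(m(-3, -4) + T)))*Y(2) = (-10*(20 + 8)*(-3 + 19))*√(-4 + 2) = (-280*16)*√(-2) = (-10*448)*(I*√2) = -4480*I*√2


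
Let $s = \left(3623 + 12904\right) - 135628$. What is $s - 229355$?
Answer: $-348456$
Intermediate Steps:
$s = -119101$ ($s = 16527 - 135628 = -119101$)
$s - 229355 = -119101 - 229355 = -348456$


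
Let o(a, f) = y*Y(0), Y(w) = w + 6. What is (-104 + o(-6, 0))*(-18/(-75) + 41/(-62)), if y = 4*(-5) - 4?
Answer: 2612/25 ≈ 104.48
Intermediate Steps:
Y(w) = 6 + w
y = -24 (y = -20 - 4 = -24)
o(a, f) = -144 (o(a, f) = -24*(6 + 0) = -24*6 = -144)
(-104 + o(-6, 0))*(-18/(-75) + 41/(-62)) = (-104 - 144)*(-18/(-75) + 41/(-62)) = -248*(-18*(-1/75) + 41*(-1/62)) = -248*(6/25 - 41/62) = -248*(-653/1550) = 2612/25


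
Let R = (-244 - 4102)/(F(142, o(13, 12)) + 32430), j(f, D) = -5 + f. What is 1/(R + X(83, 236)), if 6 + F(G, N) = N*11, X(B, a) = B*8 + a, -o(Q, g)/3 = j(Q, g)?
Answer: 16080/14469827 ≈ 0.0011113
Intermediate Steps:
o(Q, g) = 15 - 3*Q (o(Q, g) = -3*(-5 + Q) = 15 - 3*Q)
X(B, a) = a + 8*B (X(B, a) = 8*B + a = a + 8*B)
F(G, N) = -6 + 11*N (F(G, N) = -6 + N*11 = -6 + 11*N)
R = -2173/16080 (R = (-244 - 4102)/((-6 + 11*(15 - 3*13)) + 32430) = -4346/((-6 + 11*(15 - 39)) + 32430) = -4346/((-6 + 11*(-24)) + 32430) = -4346/((-6 - 264) + 32430) = -4346/(-270 + 32430) = -4346/32160 = -4346*1/32160 = -2173/16080 ≈ -0.13514)
1/(R + X(83, 236)) = 1/(-2173/16080 + (236 + 8*83)) = 1/(-2173/16080 + (236 + 664)) = 1/(-2173/16080 + 900) = 1/(14469827/16080) = 16080/14469827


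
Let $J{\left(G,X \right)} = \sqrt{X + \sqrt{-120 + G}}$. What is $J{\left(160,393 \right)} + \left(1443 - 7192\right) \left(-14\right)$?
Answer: $80486 + \sqrt{393 + 2 \sqrt{10}} \approx 80506.0$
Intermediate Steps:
$J{\left(160,393 \right)} + \left(1443 - 7192\right) \left(-14\right) = \sqrt{393 + \sqrt{-120 + 160}} + \left(1443 - 7192\right) \left(-14\right) = \sqrt{393 + \sqrt{40}} - -80486 = \sqrt{393 + 2 \sqrt{10}} + 80486 = 80486 + \sqrt{393 + 2 \sqrt{10}}$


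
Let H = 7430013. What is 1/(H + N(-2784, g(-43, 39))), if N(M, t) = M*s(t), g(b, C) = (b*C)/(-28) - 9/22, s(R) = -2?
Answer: 1/7435581 ≈ 1.3449e-7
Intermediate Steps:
g(b, C) = -9/22 - C*b/28 (g(b, C) = (C*b)*(-1/28) - 9*1/22 = -C*b/28 - 9/22 = -9/22 - C*b/28)
N(M, t) = -2*M (N(M, t) = M*(-2) = -2*M)
1/(H + N(-2784, g(-43, 39))) = 1/(7430013 - 2*(-2784)) = 1/(7430013 + 5568) = 1/7435581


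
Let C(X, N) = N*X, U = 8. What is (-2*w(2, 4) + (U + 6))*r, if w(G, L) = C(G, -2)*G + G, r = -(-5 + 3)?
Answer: 52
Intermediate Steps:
r = 2 (r = -1*(-2) = 2)
w(G, L) = G - 2*G**2 (w(G, L) = (-2*G)*G + G = -2*G**2 + G = G - 2*G**2)
(-2*w(2, 4) + (U + 6))*r = (-4*(1 - 2*2) + (8 + 6))*2 = (-4*(1 - 4) + 14)*2 = (-4*(-3) + 14)*2 = (-2*(-6) + 14)*2 = (12 + 14)*2 = 26*2 = 52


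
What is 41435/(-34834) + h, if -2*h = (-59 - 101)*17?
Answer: 47332805/34834 ≈ 1358.8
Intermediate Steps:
h = 1360 (h = -(-59 - 101)*17/2 = -(-80)*17 = -½*(-2720) = 1360)
41435/(-34834) + h = 41435/(-34834) + 1360 = 41435*(-1/34834) + 1360 = -41435/34834 + 1360 = 47332805/34834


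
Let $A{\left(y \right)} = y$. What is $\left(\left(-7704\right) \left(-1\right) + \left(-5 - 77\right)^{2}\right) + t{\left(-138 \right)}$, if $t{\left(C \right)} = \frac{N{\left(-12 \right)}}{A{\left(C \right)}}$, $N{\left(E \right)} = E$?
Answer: $\frac{331846}{23} \approx 14428.0$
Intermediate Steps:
$t{\left(C \right)} = - \frac{12}{C}$
$\left(\left(-7704\right) \left(-1\right) + \left(-5 - 77\right)^{2}\right) + t{\left(-138 \right)} = \left(\left(-7704\right) \left(-1\right) + \left(-5 - 77\right)^{2}\right) - \frac{12}{-138} = \left(7704 + \left(-82\right)^{2}\right) - - \frac{2}{23} = \left(7704 + 6724\right) + \frac{2}{23} = 14428 + \frac{2}{23} = \frac{331846}{23}$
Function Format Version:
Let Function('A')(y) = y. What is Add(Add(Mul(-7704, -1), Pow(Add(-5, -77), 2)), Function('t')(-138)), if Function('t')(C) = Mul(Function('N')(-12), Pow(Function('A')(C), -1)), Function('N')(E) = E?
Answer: Rational(331846, 23) ≈ 14428.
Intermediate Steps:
Function('t')(C) = Mul(-12, Pow(C, -1))
Add(Add(Mul(-7704, -1), Pow(Add(-5, -77), 2)), Function('t')(-138)) = Add(Add(Mul(-7704, -1), Pow(Add(-5, -77), 2)), Mul(-12, Pow(-138, -1))) = Add(Add(7704, Pow(-82, 2)), Mul(-12, Rational(-1, 138))) = Add(Add(7704, 6724), Rational(2, 23)) = Add(14428, Rational(2, 23)) = Rational(331846, 23)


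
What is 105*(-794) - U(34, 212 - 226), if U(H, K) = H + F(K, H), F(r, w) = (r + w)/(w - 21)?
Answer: -1084272/13 ≈ -83406.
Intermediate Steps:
F(r, w) = (r + w)/(-21 + w)
U(H, K) = H + (H + K)/(-21 + H) (U(H, K) = H + (K + H)/(-21 + H) = H + (H + K)/(-21 + H))
105*(-794) - U(34, 212 - 226) = 105*(-794) - (34 + (212 - 226) + 34*(-21 + 34))/(-21 + 34) = -83370 - (34 - 14 + 34*13)/13 = -83370 - (34 - 14 + 442)/13 = -83370 - 462/13 = -1084272/13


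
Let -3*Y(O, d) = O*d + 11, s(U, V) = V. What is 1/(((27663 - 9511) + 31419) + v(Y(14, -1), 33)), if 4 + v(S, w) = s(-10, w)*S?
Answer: 1/49600 ≈ 2.0161e-5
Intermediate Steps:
Y(O, d) = -11/3 - O*d/3 (Y(O, d) = -(O*d + 11)/3 = -(11 + O*d)/3 = -11/3 - O*d/3)
v(S, w) = -4 + S*w (v(S, w) = -4 + w*S = -4 + S*w)
1/(((27663 - 9511) + 31419) + v(Y(14, -1), 33)) = 1/(((27663 - 9511) + 31419) + (-4 + (-11/3 - ⅓*14*(-1))*33)) = 1/((18152 + 31419) + (-4 + (-11/3 + 14/3)*33)) = 1/(49571 + (-4 + 1*33)) = 1/(49571 + (-4 + 33)) = 1/(49571 + 29) = 1/49600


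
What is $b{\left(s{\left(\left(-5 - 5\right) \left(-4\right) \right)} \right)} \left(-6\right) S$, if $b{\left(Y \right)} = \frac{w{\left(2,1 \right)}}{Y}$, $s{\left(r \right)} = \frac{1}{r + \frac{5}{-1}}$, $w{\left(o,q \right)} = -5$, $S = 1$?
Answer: $1050$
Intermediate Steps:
$s{\left(r \right)} = \frac{1}{-5 + r}$ ($s{\left(r \right)} = \frac{1}{r + 5 \left(-1\right)} = \frac{1}{r - 5} = \frac{1}{-5 + r}$)
$b{\left(Y \right)} = - \frac{5}{Y}$
$b{\left(s{\left(\left(-5 - 5\right) \left(-4\right) \right)} \right)} \left(-6\right) S = - \frac{5}{\frac{1}{-5 + \left(-5 - 5\right) \left(-4\right)}} \left(-6\right) 1 = - \frac{5}{\frac{1}{-5 - -40}} \left(-6\right) 1 = - \frac{5}{\frac{1}{-5 + 40}} \left(-6\right) 1 = - \frac{5}{\frac{1}{35}} \left(-6\right) 1 = - 5 \frac{1}{\frac{1}{35}} \left(-6\right) 1 = \left(-5\right) 35 \left(-6\right) 1 = \left(-175\right) \left(-6\right) 1 = 1050 \cdot 1 = 1050$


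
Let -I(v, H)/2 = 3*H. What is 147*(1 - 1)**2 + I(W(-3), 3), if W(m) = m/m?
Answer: -18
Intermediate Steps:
W(m) = 1
I(v, H) = -6*H
147*(1 - 1)**2 + I(W(-3), 3) = 147*(1 - 1)**2 - 6*3 = 147*0**2 - 18 = 147*0 - 18 = 0 - 18 = -18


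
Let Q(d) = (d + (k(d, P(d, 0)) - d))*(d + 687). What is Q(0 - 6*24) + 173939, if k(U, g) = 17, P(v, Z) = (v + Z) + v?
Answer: 183170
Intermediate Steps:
P(v, Z) = Z + 2*v (P(v, Z) = (Z + v) + v = Z + 2*v)
Q(d) = 11679 + 17*d (Q(d) = (d + (17 - d))*(d + 687) = 17*(687 + d) = 11679 + 17*d)
Q(0 - 6*24) + 173939 = (11679 + 17*(0 - 6*24)) + 173939 = (11679 + 17*(0 - 144)) + 173939 = (11679 + 17*(-144)) + 173939 = (11679 - 2448) + 173939 = 9231 + 173939 = 183170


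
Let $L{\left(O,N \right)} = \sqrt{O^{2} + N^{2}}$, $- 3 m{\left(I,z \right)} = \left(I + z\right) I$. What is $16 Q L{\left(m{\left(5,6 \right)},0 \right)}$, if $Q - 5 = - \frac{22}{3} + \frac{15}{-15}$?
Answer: $- \frac{8800}{9} \approx -977.78$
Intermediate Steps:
$Q = - \frac{10}{3}$ ($Q = 5 + \left(- \frac{22}{3} + \frac{15}{-15}\right) = 5 + \left(\left(-22\right) \frac{1}{3} + 15 \left(- \frac{1}{15}\right)\right) = 5 - \frac{25}{3} = - \frac{10}{3} \approx -3.3333$)
$m{\left(I,z \right)} = - \frac{I \left(I + z\right)}{3}$ ($m{\left(I,z \right)} = - \frac{\left(I + z\right) I}{3} = - \frac{I \left(I + z\right)}{3}$)
$L{\left(O,N \right)} = \sqrt{N^{2} + O^{2}}$
$16 Q L{\left(m{\left(5,6 \right)},0 \right)} = 16 \left(- \frac{10}{3}\right) \sqrt{0^{2} + \left(\left(- \frac{1}{3}\right) 5 \left(5 + 6\right)\right)^{2}} = - \frac{160 \sqrt{0 + \left(\left(- \frac{1}{3}\right) 5 \cdot 11\right)^{2}}}{3} = - \frac{160 \sqrt{0 + \left(- \frac{55}{3}\right)^{2}}}{3} = - \frac{160 \sqrt{0 + \frac{3025}{9}}}{3} = - \frac{160 \sqrt{\frac{3025}{9}}}{3} = \left(- \frac{160}{3}\right) \frac{55}{3} = - \frac{8800}{9}$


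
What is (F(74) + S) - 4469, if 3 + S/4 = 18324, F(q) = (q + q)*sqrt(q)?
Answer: 68815 + 148*sqrt(74) ≈ 70088.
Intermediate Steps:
F(q) = 2*q**(3/2) (F(q) = (2*q)*sqrt(q) = 2*q**(3/2))
S = 73284 (S = -12 + 4*18324 = -12 + 73296 = 73284)
(F(74) + S) - 4469 = (2*74**(3/2) + 73284) - 4469 = (2*(74*sqrt(74)) + 73284) - 4469 = (148*sqrt(74) + 73284) - 4469 = (73284 + 148*sqrt(74)) - 4469 = 68815 + 148*sqrt(74)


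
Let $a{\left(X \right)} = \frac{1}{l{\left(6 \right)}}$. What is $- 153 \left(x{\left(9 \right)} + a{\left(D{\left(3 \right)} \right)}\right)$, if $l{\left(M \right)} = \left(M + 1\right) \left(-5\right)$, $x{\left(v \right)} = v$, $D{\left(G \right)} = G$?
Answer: $- \frac{48042}{35} \approx -1372.6$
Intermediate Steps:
$l{\left(M \right)} = -5 - 5 M$ ($l{\left(M \right)} = \left(1 + M\right) \left(-5\right) = -5 - 5 M$)
$a{\left(X \right)} = - \frac{1}{35}$ ($a{\left(X \right)} = \frac{1}{-5 - 30} = \frac{1}{-35} = - \frac{1}{35}$)
$- 153 \left(x{\left(9 \right)} + a{\left(D{\left(3 \right)} \right)}\right) = - 153 \left(9 - \frac{1}{35}\right) = - \frac{153 \cdot 314}{35} = \left(-1\right) \frac{48042}{35} = - \frac{48042}{35}$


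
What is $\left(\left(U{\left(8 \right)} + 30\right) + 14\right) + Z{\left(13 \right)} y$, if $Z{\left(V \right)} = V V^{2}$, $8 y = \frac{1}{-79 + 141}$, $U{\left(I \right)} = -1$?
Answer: $\frac{23525}{496} \approx 47.429$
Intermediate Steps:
$y = \frac{1}{496}$ ($y = \frac{1}{8 \left(-79 + 141\right)} = \frac{1}{8 \cdot 62} = \frac{1}{8} \cdot \frac{1}{62} = \frac{1}{496} \approx 0.0020161$)
$Z{\left(V \right)} = V^{3}$
$\left(\left(U{\left(8 \right)} + 30\right) + 14\right) + Z{\left(13 \right)} y = \left(\left(-1 + 30\right) + 14\right) + 13^{3} \cdot \frac{1}{496} = \left(29 + 14\right) + 2197 \cdot \frac{1}{496} = 43 + \frac{2197}{496} = \frac{23525}{496}$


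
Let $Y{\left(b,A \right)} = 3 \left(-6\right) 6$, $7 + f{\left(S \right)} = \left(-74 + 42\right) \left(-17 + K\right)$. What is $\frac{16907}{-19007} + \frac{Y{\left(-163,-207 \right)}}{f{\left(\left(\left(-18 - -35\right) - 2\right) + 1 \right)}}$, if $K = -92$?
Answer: $- \frac{60906023}{66163367} \approx -0.92054$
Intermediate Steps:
$f{\left(S \right)} = 3481$ ($f{\left(S \right)} = -7 + \left(-74 + 42\right) \left(-17 - 92\right) = -7 - -3488 = -7 + 3488 = 3481$)
$Y{\left(b,A \right)} = -108$ ($Y{\left(b,A \right)} = \left(-18\right) 6 = -108$)
$\frac{16907}{-19007} + \frac{Y{\left(-163,-207 \right)}}{f{\left(\left(\left(-18 - -35\right) - 2\right) + 1 \right)}} = \frac{16907}{-19007} - \frac{108}{3481} = 16907 \left(- \frac{1}{19007}\right) - \frac{108}{3481} = - \frac{16907}{19007} - \frac{108}{3481} = - \frac{60906023}{66163367}$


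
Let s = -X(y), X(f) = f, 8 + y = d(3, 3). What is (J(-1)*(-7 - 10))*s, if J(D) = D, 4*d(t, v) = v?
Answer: 493/4 ≈ 123.25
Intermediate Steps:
d(t, v) = v/4
y = -29/4 (y = -8 + (1/4)*3 = -8 + 3/4 = -29/4 ≈ -7.2500)
s = 29/4 (s = -1*(-29/4) = 29/4 ≈ 7.2500)
(J(-1)*(-7 - 10))*s = -(-7 - 10)*(29/4) = -1*(-17)*(29/4) = 17*(29/4) = 493/4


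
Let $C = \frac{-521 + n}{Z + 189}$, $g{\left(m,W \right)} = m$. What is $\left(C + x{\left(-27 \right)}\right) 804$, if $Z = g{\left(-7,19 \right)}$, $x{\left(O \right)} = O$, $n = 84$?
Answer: $- \frac{2151102}{91} \approx -23638.0$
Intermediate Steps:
$Z = -7$
$C = - \frac{437}{182}$ ($C = \frac{-521 + 84}{-7 + 189} = - \frac{437}{182} \approx -2.4011$)
$\left(C + x{\left(-27 \right)}\right) 804 = \left(- \frac{437}{182} - 27\right) 804 = \left(- \frac{5351}{182}\right) 804 = - \frac{2151102}{91}$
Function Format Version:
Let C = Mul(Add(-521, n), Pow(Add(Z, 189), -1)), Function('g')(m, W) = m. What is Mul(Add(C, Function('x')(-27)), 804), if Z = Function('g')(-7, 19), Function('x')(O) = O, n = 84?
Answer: Rational(-2151102, 91) ≈ -23638.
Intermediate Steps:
Z = -7
C = Rational(-437, 182) (C = Mul(Add(-521, 84), Pow(Add(-7, 189), -1)) = Mul(-437, Pow(182, -1)) = Mul(-437, Rational(1, 182)) = Rational(-437, 182) ≈ -2.4011)
Mul(Add(C, Function('x')(-27)), 804) = Mul(Add(Rational(-437, 182), -27), 804) = Mul(Rational(-5351, 182), 804) = Rational(-2151102, 91)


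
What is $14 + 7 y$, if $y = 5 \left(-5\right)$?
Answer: $-161$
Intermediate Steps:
$y = -25$
$14 + 7 y = 14 + 7 \left(-25\right) = 14 - 175 = -161$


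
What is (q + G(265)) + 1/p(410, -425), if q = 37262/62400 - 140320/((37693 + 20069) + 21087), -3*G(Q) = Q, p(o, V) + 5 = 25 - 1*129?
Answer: -8002030149143/89383226400 ≈ -89.525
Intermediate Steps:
p(o, V) = -109 (p(o, V) = -5 + (25 - 1*129) = -5 + (25 - 129) = -5 - 104 = -109)
G(Q) = -Q/3
q = -969649427/820029600 (q = 37262*(1/62400) - 140320/(57762 + 21087) = 18631/31200 - 140320/78849 = -969649427/820029600 ≈ -1.1825)
(q + G(265)) + 1/p(410, -425) = (-969649427/820029600 - ⅓*265) + 1/(-109) = (-969649427/820029600 - 265/3) - 1/109 = -73405597427/820029600 - 1/109 = -8002030149143/89383226400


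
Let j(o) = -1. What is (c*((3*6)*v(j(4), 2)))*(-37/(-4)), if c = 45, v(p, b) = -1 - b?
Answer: -44955/2 ≈ -22478.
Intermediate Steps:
(c*((3*6)*v(j(4), 2)))*(-37/(-4)) = (45*((3*6)*(-1 - 1*2)))*(-37/(-4)) = (45*(18*(-1 - 2)))*(-37*(-1/4)) = (45*(18*(-3)))*(37/4) = (45*(-54))*(37/4) = -2430*37/4 = -44955/2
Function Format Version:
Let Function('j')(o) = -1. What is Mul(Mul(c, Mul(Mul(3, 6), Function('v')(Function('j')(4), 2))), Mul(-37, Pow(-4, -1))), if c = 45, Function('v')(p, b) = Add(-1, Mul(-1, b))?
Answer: Rational(-44955, 2) ≈ -22478.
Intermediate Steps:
Mul(Mul(c, Mul(Mul(3, 6), Function('v')(Function('j')(4), 2))), Mul(-37, Pow(-4, -1))) = Mul(Mul(45, Mul(Mul(3, 6), Add(-1, Mul(-1, 2)))), Mul(-37, Pow(-4, -1))) = Mul(Mul(45, Mul(18, Add(-1, -2))), Mul(-37, Rational(-1, 4))) = Mul(Mul(45, Mul(18, -3)), Rational(37, 4)) = Mul(Mul(45, -54), Rational(37, 4)) = Mul(-2430, Rational(37, 4)) = Rational(-44955, 2)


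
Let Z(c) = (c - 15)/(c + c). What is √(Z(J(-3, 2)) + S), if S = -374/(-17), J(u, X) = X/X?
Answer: √15 ≈ 3.8730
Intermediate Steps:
J(u, X) = 1
Z(c) = (-15 + c)/(2*c) (Z(c) = (-15 + c)/((2*c)) = (-15 + c)*(1/(2*c)) = (-15 + c)/(2*c))
S = 22 (S = -374*(-1/17) = 22)
√(Z(J(-3, 2)) + S) = √((½)*(-15 + 1)/1 + 22) = √((½)*1*(-14) + 22) = √(-7 + 22) = √15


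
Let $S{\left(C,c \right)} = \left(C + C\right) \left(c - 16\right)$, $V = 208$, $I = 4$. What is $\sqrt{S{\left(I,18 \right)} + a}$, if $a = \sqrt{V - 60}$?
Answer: $\sqrt{16 + 2 \sqrt{37}} \approx 5.3071$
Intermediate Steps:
$S{\left(C,c \right)} = 2 C \left(-16 + c\right)$
$a = 2 \sqrt{37}$ ($a = \sqrt{208 - 60} = \sqrt{148} = 2 \sqrt{37} \approx 12.166$)
$\sqrt{S{\left(I,18 \right)} + a} = \sqrt{2 \cdot 4 \left(-16 + 18\right) + 2 \sqrt{37}} = \sqrt{2 \cdot 4 \cdot 2 + 2 \sqrt{37}} = \sqrt{16 + 2 \sqrt{37}}$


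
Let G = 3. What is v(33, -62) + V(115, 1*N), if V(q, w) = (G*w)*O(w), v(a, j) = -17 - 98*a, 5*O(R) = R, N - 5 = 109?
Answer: 22733/5 ≈ 4546.6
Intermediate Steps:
N = 114 (N = 5 + 109 = 114)
O(R) = R/5
V(q, w) = 3*w**2/5 (V(q, w) = (3*w)*(w/5) = 3*w**2/5)
v(33, -62) + V(115, 1*N) = (-17 - 98*33) + 3*(1*114)**2/5 = (-17 - 3234) + (3/5)*114**2 = -3251 + (3/5)*12996 = -3251 + 38988/5 = 22733/5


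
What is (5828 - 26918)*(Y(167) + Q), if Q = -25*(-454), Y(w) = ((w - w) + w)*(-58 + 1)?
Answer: -38615790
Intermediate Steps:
Y(w) = -57*w (Y(w) = (0 + w)*(-57) = w*(-57) = -57*w)
Q = 11350
(5828 - 26918)*(Y(167) + Q) = (5828 - 26918)*(-57*167 + 11350) = -21090*(-9519 + 11350) = -21090*1831 = -38615790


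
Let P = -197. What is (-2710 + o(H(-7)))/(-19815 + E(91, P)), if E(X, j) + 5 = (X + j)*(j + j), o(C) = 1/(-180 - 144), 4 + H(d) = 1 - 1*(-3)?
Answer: -878041/7109856 ≈ -0.12350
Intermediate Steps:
H(d) = 0 (H(d) = -4 + (1 - 1*(-3)) = -4 + (1 + 3) = -4 + 4 = 0)
o(C) = -1/324 (o(C) = 1/(-324) = -1/324)
E(X, j) = -5 + 2*j*(X + j) (E(X, j) = -5 + (X + j)*(j + j) = -5 + (X + j)*(2*j) = -5 + 2*j*(X + j))
(-2710 + o(H(-7)))/(-19815 + E(91, P)) = (-2710 - 1/324)/(-19815 + (-5 + 2*(-197)² + 2*91*(-197))) = -878041/(324*(-19815 + (-5 + 2*38809 - 35854))) = -878041/(324*(-19815 + (-5 + 77618 - 35854))) = -878041/(324*(-19815 + 41759)) = -878041/324/21944 = -878041/324*1/21944 = -878041/7109856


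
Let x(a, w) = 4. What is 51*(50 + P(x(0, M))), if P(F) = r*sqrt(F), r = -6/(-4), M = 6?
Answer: 2703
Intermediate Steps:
r = 3/2 (r = -6*(-1/4) = 3/2 ≈ 1.5000)
P(F) = 3*sqrt(F)/2
51*(50 + P(x(0, M))) = 51*(50 + 3*sqrt(4)/2) = 51*(50 + (3/2)*2) = 51*(50 + 3) = 51*53 = 2703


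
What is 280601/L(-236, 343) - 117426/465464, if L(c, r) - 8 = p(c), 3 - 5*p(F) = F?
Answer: 326507778733/64932228 ≈ 5028.4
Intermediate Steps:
p(F) = ⅗ - F/5
L(c, r) = 43/5 - c/5 (L(c, r) = 8 + (⅗ - c/5) = 43/5 - c/5)
280601/L(-236, 343) - 117426/465464 = 280601/(43/5 - ⅕*(-236)) - 117426/465464 = 280601/(43/5 + 236/5) - 117426*1/465464 = 280601/(279/5) - 58713/232732 = 280601*(5/279) - 58713/232732 = 1403005/279 - 58713/232732 = 326507778733/64932228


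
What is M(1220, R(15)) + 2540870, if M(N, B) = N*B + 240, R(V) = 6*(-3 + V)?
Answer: 2628950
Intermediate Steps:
R(V) = -18 + 6*V
M(N, B) = 240 + B*N (M(N, B) = B*N + 240 = 240 + B*N)
M(1220, R(15)) + 2540870 = (240 + (-18 + 6*15)*1220) + 2540870 = (240 + (-18 + 90)*1220) + 2540870 = (240 + 72*1220) + 2540870 = (240 + 87840) + 2540870 = 88080 + 2540870 = 2628950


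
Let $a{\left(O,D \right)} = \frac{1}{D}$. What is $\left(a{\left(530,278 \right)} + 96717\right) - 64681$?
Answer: $\frac{8906009}{278} \approx 32036.0$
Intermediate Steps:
$\left(a{\left(530,278 \right)} + 96717\right) - 64681 = \left(\frac{1}{278} + 96717\right) - 64681 = \frac{26887327}{278} - 64681 = \frac{8906009}{278}$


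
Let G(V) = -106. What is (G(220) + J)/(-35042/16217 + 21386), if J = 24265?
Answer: 391786503/346781720 ≈ 1.1298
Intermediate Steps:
(G(220) + J)/(-35042/16217 + 21386) = (-106 + 24265)/(-35042/16217 + 21386) = 24159/(-35042*1/16217 + 21386) = 24159/(-35042/16217 + 21386) = 24159/(346781720/16217) = 24159*(16217/346781720) = 391786503/346781720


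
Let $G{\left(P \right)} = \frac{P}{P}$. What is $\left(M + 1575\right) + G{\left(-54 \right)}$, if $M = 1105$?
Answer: $2681$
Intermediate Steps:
$G{\left(P \right)} = 1$
$\left(M + 1575\right) + G{\left(-54 \right)} = \left(1105 + 1575\right) + 1 = 2680 + 1 = 2681$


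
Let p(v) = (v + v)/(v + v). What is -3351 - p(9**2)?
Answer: -3352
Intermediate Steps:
p(v) = 1 (p(v) = (2*v)/((2*v)) = (2*v)*(1/(2*v)) = 1)
-3351 - p(9**2) = -3351 - 1*1 = -3351 - 1 = -3352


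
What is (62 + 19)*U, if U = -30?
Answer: -2430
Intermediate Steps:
(62 + 19)*U = (62 + 19)*(-30) = 81*(-30) = -2430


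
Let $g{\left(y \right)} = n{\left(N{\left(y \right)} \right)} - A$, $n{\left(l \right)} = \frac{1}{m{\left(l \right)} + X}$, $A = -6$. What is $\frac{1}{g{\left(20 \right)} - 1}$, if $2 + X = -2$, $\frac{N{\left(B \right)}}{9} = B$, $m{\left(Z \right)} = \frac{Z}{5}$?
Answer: $\frac{32}{161} \approx 0.19876$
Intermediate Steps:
$m{\left(Z \right)} = \frac{Z}{5}$ ($m{\left(Z \right)} = Z \frac{1}{5} = \frac{Z}{5}$)
$N{\left(B \right)} = 9 B$
$X = -4$ ($X = -2 - 2 = -4$)
$n{\left(l \right)} = \frac{1}{-4 + \frac{l}{5}}$ ($n{\left(l \right)} = \frac{1}{\frac{l}{5} - 4} = \frac{1}{-4 + \frac{l}{5}}$)
$g{\left(y \right)} = 6 + \frac{5}{-20 + 9 y}$ ($g{\left(y \right)} = \frac{5}{-20 + 9 y} - -6 = \frac{5}{-20 + 9 y} + 6 = 6 + \frac{5}{-20 + 9 y}$)
$\frac{1}{g{\left(20 \right)} - 1} = \frac{1}{\frac{-115 + 54 \cdot 20}{-20 + 9 \cdot 20} - 1} = \frac{1}{\frac{-115 + 1080}{-20 + 180} - 1} = \frac{1}{\frac{1}{160} \cdot 965 - 1} = \frac{1}{\frac{193}{32} - 1} = \frac{1}{\frac{161}{32}} = \frac{32}{161}$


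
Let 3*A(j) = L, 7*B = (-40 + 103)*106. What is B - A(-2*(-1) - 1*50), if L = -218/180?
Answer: 257689/270 ≈ 954.40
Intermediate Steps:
B = 954 (B = ((-40 + 103)*106)/7 = (63*106)/7 = (⅐)*6678 = 954)
L = -109/90 (L = -218*1/180 = -109/90 ≈ -1.2111)
A(j) = -109/270 (A(j) = (⅓)*(-109/90) = -109/270)
B - A(-2*(-1) - 1*50) = 954 - 1*(-109/270) = 954 + 109/270 = 257689/270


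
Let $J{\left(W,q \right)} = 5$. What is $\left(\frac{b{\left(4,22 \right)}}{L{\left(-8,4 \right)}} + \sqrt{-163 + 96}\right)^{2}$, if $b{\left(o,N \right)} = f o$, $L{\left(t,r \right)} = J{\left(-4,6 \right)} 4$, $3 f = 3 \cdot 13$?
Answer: $- \frac{1506}{25} + \frac{26 i \sqrt{67}}{5} \approx -60.24 + 42.564 i$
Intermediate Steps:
$f = 13$ ($f = \frac{3 \cdot 13}{3} = \frac{1}{3} \cdot 39 = 13$)
$L{\left(t,r \right)} = 20$ ($L{\left(t,r \right)} = 5 \cdot 4 = 20$)
$b{\left(o,N \right)} = 13 o$
$\left(\frac{b{\left(4,22 \right)}}{L{\left(-8,4 \right)}} + \sqrt{-163 + 96}\right)^{2} = \left(\frac{13 \cdot 4}{20} + \sqrt{-163 + 96}\right)^{2} = \left(52 \cdot \frac{1}{20} + \sqrt{-67}\right)^{2} = \left(\frac{13}{5} + i \sqrt{67}\right)^{2}$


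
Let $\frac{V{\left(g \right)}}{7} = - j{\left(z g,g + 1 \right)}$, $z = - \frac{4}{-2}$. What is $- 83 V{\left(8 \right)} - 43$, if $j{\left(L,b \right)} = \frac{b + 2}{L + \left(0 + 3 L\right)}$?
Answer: $\frac{3639}{64} \approx 56.859$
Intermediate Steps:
$z = 2$ ($z = \left(-4\right) \left(- \frac{1}{2}\right) = 2$)
$j{\left(L,b \right)} = \frac{2 + b}{4 L}$ ($j{\left(L,b \right)} = \frac{2 + b}{L + 3 L} = \frac{2 + b}{4 L}$)
$V{\left(g \right)} = - \frac{7 \left(3 + g\right)}{8 g}$ ($V{\left(g \right)} = 7 \left(- \frac{2 + \left(g + 1\right)}{4 \cdot 2 g}\right) = 7 \left(- \frac{\frac{1}{2 g} \left(2 + \left(1 + g\right)\right)}{4}\right) = 7 \left(- \frac{\frac{1}{2 g} \left(3 + g\right)}{4}\right) = 7 \left(- \frac{3 + g}{8 g}\right) = - \frac{7 \left(3 + g\right)}{8 g}$)
$- 83 V{\left(8 \right)} - 43 = - 83 \frac{7 \left(-3 - 8\right)}{8 \cdot 8} - 43 = - 83 \cdot \frac{7}{8} \cdot \frac{1}{8} \left(-3 - 8\right) - 43 = - 83 \cdot \frac{7}{8} \cdot \frac{1}{8} \left(-11\right) - 43 = \left(-83\right) \left(- \frac{77}{64}\right) - 43 = \frac{6391}{64} - 43 = \frac{3639}{64}$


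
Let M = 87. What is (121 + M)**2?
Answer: 43264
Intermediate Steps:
(121 + M)**2 = (121 + 87)**2 = 208**2 = 43264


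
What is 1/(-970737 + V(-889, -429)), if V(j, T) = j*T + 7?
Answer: -1/589349 ≈ -1.6968e-6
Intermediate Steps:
V(j, T) = 7 + T*j (V(j, T) = T*j + 7 = 7 + T*j)
1/(-970737 + V(-889, -429)) = 1/(-970737 + (7 - 429*(-889))) = 1/(-970737 + (7 + 381381)) = 1/(-970737 + 381388) = 1/(-589349) = -1/589349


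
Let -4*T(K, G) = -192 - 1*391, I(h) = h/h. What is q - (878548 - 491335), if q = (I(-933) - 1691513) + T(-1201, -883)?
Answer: -8314317/4 ≈ -2.0786e+6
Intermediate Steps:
I(h) = 1
T(K, G) = 583/4 (T(K, G) = -(-192 - 1*391)/4 = -(-192 - 391)/4 = -¼*(-583) = 583/4)
q = -6765465/4 (q = (1 - 1691513) + 583/4 = -1691512 + 583/4 = -6765465/4 ≈ -1.6914e+6)
q - (878548 - 491335) = -6765465/4 - (878548 - 491335) = -6765465/4 - 1*387213 = -6765465/4 - 387213 = -8314317/4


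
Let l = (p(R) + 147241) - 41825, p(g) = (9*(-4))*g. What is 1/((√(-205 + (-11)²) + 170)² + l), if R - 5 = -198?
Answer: -I/(-141180*I + 680*√21) ≈ 7.0797e-6 - 1.5626e-7*I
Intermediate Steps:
R = -193 (R = 5 - 198 = -193)
p(g) = -36*g
l = 112364 (l = (-36*(-193) + 147241) - 41825 = (6948 + 147241) - 41825 = 154189 - 41825 = 112364)
1/((√(-205 + (-11)²) + 170)² + l) = 1/((√(-205 + (-11)²) + 170)² + 112364) = 1/((√(-205 + 121) + 170)² + 112364) = 1/((√(-84) + 170)² + 112364) = 1/((2*I*√21 + 170)² + 112364) = 1/((170 + 2*I*√21)² + 112364) = 1/(112364 + (170 + 2*I*√21)²)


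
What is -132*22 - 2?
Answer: -2906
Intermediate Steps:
-132*22 - 2 = -2904 - 2 = -2906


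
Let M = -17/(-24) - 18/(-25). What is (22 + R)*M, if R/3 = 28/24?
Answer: 14569/400 ≈ 36.422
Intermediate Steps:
M = 857/600 (M = -17*(-1/24) - 18*(-1/25) = 17/24 + 18/25 = 857/600 ≈ 1.4283)
R = 7/2 (R = 3*(28/24) = 3*(28*(1/24)) = 3*(7/6) = 7/2 ≈ 3.5000)
(22 + R)*M = (22 + 7/2)*(857/600) = (51/2)*(857/600) = 14569/400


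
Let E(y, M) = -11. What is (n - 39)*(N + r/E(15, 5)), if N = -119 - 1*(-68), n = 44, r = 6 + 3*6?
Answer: -2925/11 ≈ -265.91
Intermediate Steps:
r = 24 (r = 6 + 18 = 24)
N = -51 (N = -119 + 68 = -51)
(n - 39)*(N + r/E(15, 5)) = (44 - 39)*(-51 + 24/(-11)) = 5*(-51 + 24*(-1/11)) = 5*(-51 - 24/11) = 5*(-585/11) = -2925/11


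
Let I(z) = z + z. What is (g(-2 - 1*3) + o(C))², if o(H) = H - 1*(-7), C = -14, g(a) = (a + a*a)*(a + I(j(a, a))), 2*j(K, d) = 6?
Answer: 169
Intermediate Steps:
j(K, d) = 3 (j(K, d) = (½)*6 = 3)
I(z) = 2*z
g(a) = (6 + a)*(a + a²) (g(a) = (a + a*a)*(a + 2*3) = (a + a²)*(a + 6) = (a + a²)*(6 + a) = (6 + a)*(a + a²))
o(H) = 7 + H (o(H) = H + 7 = 7 + H)
(g(-2 - 1*3) + o(C))² = ((-2 - 1*3)*(6 + (-2 - 1*3)² + 7*(-2 - 1*3)) + (7 - 14))² = ((-2 - 3)*(6 + (-2 - 3)² + 7*(-2 - 3)) - 7)² = (-5*(6 + (-5)² + 7*(-5)) - 7)² = (-5*(6 + 25 - 35) - 7)² = (-5*(-4) - 7)² = (20 - 7)² = 13² = 169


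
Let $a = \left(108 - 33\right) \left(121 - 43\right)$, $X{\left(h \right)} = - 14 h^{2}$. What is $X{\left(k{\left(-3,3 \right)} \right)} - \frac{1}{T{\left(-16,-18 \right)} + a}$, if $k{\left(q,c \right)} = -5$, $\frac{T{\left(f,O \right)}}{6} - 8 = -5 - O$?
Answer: $- \frac{2091601}{5976} \approx -350.0$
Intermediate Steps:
$T{\left(f,O \right)} = 18 - 6 O$ ($T{\left(f,O \right)} = 48 + 6 \left(-5 - O\right) = 48 - \left(30 + 6 O\right) = 18 - 6 O$)
$a = 5850$ ($a = 75 \cdot 78 = 5850$)
$X{\left(k{\left(-3,3 \right)} \right)} - \frac{1}{T{\left(-16,-18 \right)} + a} = - 14 \left(-5\right)^{2} - \frac{1}{\left(18 - -108\right) + 5850} = \left(-14\right) 25 - \frac{1}{\left(18 + 108\right) + 5850} = -350 - \frac{1}{126 + 5850} = -350 - \frac{1}{5976} = - \frac{2091601}{5976}$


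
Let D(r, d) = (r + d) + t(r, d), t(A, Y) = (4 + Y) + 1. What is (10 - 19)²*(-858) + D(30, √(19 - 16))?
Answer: -69463 + 2*√3 ≈ -69460.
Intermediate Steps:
t(A, Y) = 5 + Y
D(r, d) = 5 + r + 2*d (D(r, d) = (r + d) + (5 + d) = (d + r) + (5 + d) = 5 + r + 2*d)
(10 - 19)²*(-858) + D(30, √(19 - 16)) = (10 - 19)²*(-858) + (5 + 30 + 2*√(19 - 16)) = (-9)²*(-858) + (5 + 30 + 2*√3) = 81*(-858) + (35 + 2*√3) = -69498 + (35 + 2*√3) = -69463 + 2*√3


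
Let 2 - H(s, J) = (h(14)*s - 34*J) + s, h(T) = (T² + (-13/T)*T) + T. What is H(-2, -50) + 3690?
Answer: 2388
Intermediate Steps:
h(T) = -13 + T + T² (h(T) = (T² - 13) + T = (-13 + T²) + T = -13 + T + T²)
H(s, J) = 2 - 198*s + 34*J (H(s, J) = 2 - (((-13 + 14 + 14²)*s - 34*J) + s) = 2 - (((-13 + 14 + 196)*s - 34*J) + s) = 2 - ((197*s - 34*J) + s) = 2 - ((-34*J + 197*s) + s) = 2 - (-34*J + 198*s) = 2 + (-198*s + 34*J) = 2 - 198*s + 34*J)
H(-2, -50) + 3690 = (2 - 198*(-2) + 34*(-50)) + 3690 = (2 + 396 - 1700) + 3690 = -1302 + 3690 = 2388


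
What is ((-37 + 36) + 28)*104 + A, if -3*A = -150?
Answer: 2858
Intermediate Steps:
A = 50 (A = -⅓*(-150) = 50)
((-37 + 36) + 28)*104 + A = ((-37 + 36) + 28)*104 + 50 = (-1 + 28)*104 + 50 = 27*104 + 50 = 2808 + 50 = 2858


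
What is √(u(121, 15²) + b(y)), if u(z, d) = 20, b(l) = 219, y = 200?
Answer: √239 ≈ 15.460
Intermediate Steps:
√(u(121, 15²) + b(y)) = √(20 + 219) = √239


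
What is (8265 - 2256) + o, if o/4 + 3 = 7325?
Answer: 35297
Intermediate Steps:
o = 29288 (o = -12 + 4*7325 = -12 + 29300 = 29288)
(8265 - 2256) + o = (8265 - 2256) + 29288 = 6009 + 29288 = 35297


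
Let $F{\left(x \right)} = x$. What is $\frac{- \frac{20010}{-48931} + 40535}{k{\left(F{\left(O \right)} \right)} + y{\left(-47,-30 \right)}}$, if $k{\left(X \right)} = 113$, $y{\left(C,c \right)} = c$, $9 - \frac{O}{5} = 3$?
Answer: $\frac{1983438095}{4061273} \approx 488.38$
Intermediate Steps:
$O = 30$ ($O = 45 - 15 = 30$)
$\frac{- \frac{20010}{-48931} + 40535}{k{\left(F{\left(O \right)} \right)} + y{\left(-47,-30 \right)}} = \frac{- \frac{20010}{-48931} + 40535}{113 - 30} = \frac{\left(-20010\right) \left(- \frac{1}{48931}\right) + 40535}{83} = \left(\frac{20010}{48931} + 40535\right) \frac{1}{83} = \frac{1983438095}{48931} \cdot \frac{1}{83} = \frac{1983438095}{4061273}$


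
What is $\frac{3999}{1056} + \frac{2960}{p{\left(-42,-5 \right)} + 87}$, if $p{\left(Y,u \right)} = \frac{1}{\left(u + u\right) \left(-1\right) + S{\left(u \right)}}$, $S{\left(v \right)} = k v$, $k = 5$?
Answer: $\frac{2170879}{57376} \approx 37.836$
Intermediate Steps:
$S{\left(v \right)} = 5 v$
$p{\left(Y,u \right)} = \frac{1}{3 u}$ ($p{\left(Y,u \right)} = \frac{1}{\left(u + u\right) \left(-1\right) + 5 u} = \frac{1}{2 u \left(-1\right) + 5 u} = \frac{1}{- 2 u + 5 u} = \frac{1}{3 u}$)
$\frac{3999}{1056} + \frac{2960}{p{\left(-42,-5 \right)} + 87} = \frac{3999}{1056} + \frac{2960}{\frac{1}{3 \left(-5\right)} + 87} = 3999 \cdot \frac{1}{1056} + \frac{2960}{\frac{1}{3} \left(- \frac{1}{5}\right) + 87} = \frac{1333}{352} + \frac{2960}{- \frac{1}{15} + 87} = \frac{1333}{352} + \frac{2960}{\frac{1304}{15}} = \frac{1333}{352} + 2960 \cdot \frac{15}{1304} = \frac{1333}{352} + \frac{5550}{163} = \frac{2170879}{57376}$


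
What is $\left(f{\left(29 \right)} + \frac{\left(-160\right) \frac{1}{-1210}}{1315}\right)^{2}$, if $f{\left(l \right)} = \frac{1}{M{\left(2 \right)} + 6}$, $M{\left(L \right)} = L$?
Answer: $\frac{25358333049}{1620325326400} \approx 0.01565$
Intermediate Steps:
$f{\left(l \right)} = \frac{1}{8}$ ($f{\left(l \right)} = \frac{1}{2 + 6} = \frac{1}{8}$)
$\left(f{\left(29 \right)} + \frac{\left(-160\right) \frac{1}{-1210}}{1315}\right)^{2} = \left(\frac{1}{8} + \frac{\left(-160\right) \frac{1}{-1210}}{1315}\right)^{2} = \left(\frac{1}{8} + \left(-160\right) \left(- \frac{1}{1210}\right) \frac{1}{1315}\right)^{2} = \left(\frac{1}{8} + \frac{16}{121} \cdot \frac{1}{1315}\right)^{2} = \left(\frac{1}{8} + \frac{16}{159115}\right)^{2} = \left(\frac{159243}{1272920}\right)^{2} = \frac{25358333049}{1620325326400}$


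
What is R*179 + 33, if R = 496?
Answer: 88817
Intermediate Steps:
R*179 + 33 = 496*179 + 33 = 88784 + 33 = 88817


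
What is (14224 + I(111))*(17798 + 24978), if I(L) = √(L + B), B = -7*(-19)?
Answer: 608445824 + 85552*√61 ≈ 6.0911e+8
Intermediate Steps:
B = 133
I(L) = √(133 + L) (I(L) = √(L + 133) = √(133 + L))
(14224 + I(111))*(17798 + 24978) = (14224 + √(133 + 111))*(17798 + 24978) = (14224 + √244)*42776 = (14224 + 2*√61)*42776 = 608445824 + 85552*√61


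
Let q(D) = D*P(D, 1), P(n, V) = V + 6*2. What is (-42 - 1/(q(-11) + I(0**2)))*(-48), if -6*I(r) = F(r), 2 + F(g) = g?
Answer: 215676/107 ≈ 2015.7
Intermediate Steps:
F(g) = -2 + g
I(r) = 1/3 - r/6 (I(r) = -(-2 + r)/6 = 1/3 - r/6)
P(n, V) = 12 + V (P(n, V) = V + 12 = 12 + V)
q(D) = 13*D (q(D) = D*(12 + 1) = D*13 = 13*D)
(-42 - 1/(q(-11) + I(0**2)))*(-48) = (-42 - 1/(13*(-11) + (1/3 - 1/6*0**2)))*(-48) = (-42 - 1/(-143 + (1/3 - 1/6*0)))*(-48) = (-42 - 1/(-143 + (1/3 + 0)))*(-48) = (-42 - 1/(-143 + 1/3))*(-48) = (-42 - 1/(-428/3))*(-48) = (-42 - 1*(-3/428))*(-48) = (-42 + 3/428)*(-48) = -17973/428*(-48) = 215676/107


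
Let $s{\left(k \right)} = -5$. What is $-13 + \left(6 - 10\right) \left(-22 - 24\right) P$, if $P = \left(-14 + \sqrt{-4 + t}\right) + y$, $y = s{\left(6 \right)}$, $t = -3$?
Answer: $-3509 + 184 i \sqrt{7} \approx -3509.0 + 486.82 i$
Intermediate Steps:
$y = -5$
$P = -19 + i \sqrt{7}$ ($P = \left(-14 + \sqrt{-4 - 3}\right) - 5 = \left(-14 + \sqrt{-7}\right) - 5 = \left(-14 + i \sqrt{7}\right) - 5 = -19 + i \sqrt{7} \approx -19.0 + 2.6458 i$)
$-13 + \left(6 - 10\right) \left(-22 - 24\right) P = -13 + \left(6 - 10\right) \left(-22 - 24\right) \left(-19 + i \sqrt{7}\right) = -13 + \left(-4\right) \left(-46\right) \left(-19 + i \sqrt{7}\right) = -13 + 184 \left(-19 + i \sqrt{7}\right) = -13 - \left(3496 - 184 i \sqrt{7}\right) = -3509 + 184 i \sqrt{7}$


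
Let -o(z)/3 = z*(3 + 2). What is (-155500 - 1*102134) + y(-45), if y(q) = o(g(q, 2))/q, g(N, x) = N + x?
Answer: -772945/3 ≈ -2.5765e+5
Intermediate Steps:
o(z) = -15*z (o(z) = -3*z*(3 + 2) = -3*z*5 = -15*z)
y(q) = (-30 - 15*q)/q (y(q) = (-15*(q + 2))/q = (-15*(2 + q))/q = (-30 - 15*q)/q)
(-155500 - 1*102134) + y(-45) = (-155500 - 1*102134) + (-15 - 30/(-45)) = (-155500 - 102134) + (-15 - 30*(-1/45)) = -257634 + (-15 + ⅔) = -257634 - 43/3 = -772945/3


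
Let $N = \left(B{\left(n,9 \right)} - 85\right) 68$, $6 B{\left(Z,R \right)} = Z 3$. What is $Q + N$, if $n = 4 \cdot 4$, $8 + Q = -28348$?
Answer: $-33592$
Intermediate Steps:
$Q = -28356$ ($Q = -8 - 28348 = -28356$)
$n = 16$
$B{\left(Z,R \right)} = \frac{Z}{2}$ ($B{\left(Z,R \right)} = \frac{Z 3}{6} = \frac{3 Z}{6} = \frac{Z}{2}$)
$N = -5236$ ($N = \left(\frac{1}{2} \cdot 16 - 85\right) 68 = \left(8 - 85\right) 68 = \left(-77\right) 68 = -5236$)
$Q + N = -28356 - 5236 = -33592$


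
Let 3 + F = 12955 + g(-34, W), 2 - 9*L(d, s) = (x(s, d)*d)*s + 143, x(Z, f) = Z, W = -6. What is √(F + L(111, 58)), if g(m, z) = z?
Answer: I*√28559 ≈ 168.99*I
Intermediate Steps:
L(d, s) = -47/3 - d*s²/9 (L(d, s) = 2/9 - ((s*d)*s + 143)/9 = 2/9 - ((d*s)*s + 143)/9 = 2/9 - (d*s² + 143)/9 = 2/9 - (143 + d*s²)/9 = 2/9 + (-143/9 - d*s²/9) = -47/3 - d*s²/9)
F = 12946 (F = -3 + (12955 - 6) = -3 + 12949 = 12946)
√(F + L(111, 58)) = √(12946 + (-47/3 - ⅑*111*58²)) = √(12946 + (-47/3 - ⅑*111*3364)) = √(12946 + (-47/3 - 124468/3)) = √(12946 - 41505) = √(-28559) = I*√28559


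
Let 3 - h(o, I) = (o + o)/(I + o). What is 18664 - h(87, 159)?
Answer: 765130/41 ≈ 18662.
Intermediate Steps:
h(o, I) = 3 - 2*o/(I + o) (h(o, I) = 3 - (o + o)/(I + o) = 3 - 2*o/(I + o))
18664 - h(87, 159) = 18664 - (87 + 3*159)/(159 + 87) = 18664 - (87 + 477)/246 = 18664 - 564/246 = 18664 - 1*94/41 = 18664 - 94/41 = 765130/41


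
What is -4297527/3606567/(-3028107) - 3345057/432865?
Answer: -4059066932825907142/525261033623172965 ≈ -7.7277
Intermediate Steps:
-4297527/3606567/(-3028107) - 3345057/432865 = -4297527*1/3606567*(-1/3028107) - 3345057*1/432865 = -1432509/1202189*(-1/3028107) - 3345057/432865 = 477503/1213452308741 - 3345057/432865 = -4059066932825907142/525261033623172965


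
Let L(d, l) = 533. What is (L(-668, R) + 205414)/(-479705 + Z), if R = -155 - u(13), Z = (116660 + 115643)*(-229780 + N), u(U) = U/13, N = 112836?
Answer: -68649/9055640579 ≈ -7.5808e-6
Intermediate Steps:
u(U) = U/13 (u(U) = U*(1/13) = U/13)
Z = -27166442032 (Z = (116660 + 115643)*(-229780 + 112836) = 232303*(-116944) = -27166442032)
R = -156 (R = -155 - 13/13 = -155 - 1*1 = -155 - 1 = -156)
(L(-668, R) + 205414)/(-479705 + Z) = (533 + 205414)/(-479705 - 27166442032) = 205947/(-27166921737) = 205947*(-1/27166921737) = -68649/9055640579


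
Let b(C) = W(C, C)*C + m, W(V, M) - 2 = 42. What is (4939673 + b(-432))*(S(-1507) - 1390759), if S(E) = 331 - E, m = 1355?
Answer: -6836296940420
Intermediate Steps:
W(V, M) = 44 (W(V, M) = 2 + 42 = 44)
b(C) = 1355 + 44*C (b(C) = 44*C + 1355 = 1355 + 44*C)
(4939673 + b(-432))*(S(-1507) - 1390759) = (4939673 + (1355 + 44*(-432)))*((331 - 1*(-1507)) - 1390759) = (4939673 + (1355 - 19008))*((331 + 1507) - 1390759) = (4939673 - 17653)*(1838 - 1390759) = 4922020*(-1388921) = -6836296940420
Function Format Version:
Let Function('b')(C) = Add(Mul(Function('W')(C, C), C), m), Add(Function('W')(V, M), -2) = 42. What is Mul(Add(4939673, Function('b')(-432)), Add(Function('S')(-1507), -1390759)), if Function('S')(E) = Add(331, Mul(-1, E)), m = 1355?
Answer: -6836296940420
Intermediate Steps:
Function('W')(V, M) = 44 (Function('W')(V, M) = Add(2, 42) = 44)
Function('b')(C) = Add(1355, Mul(44, C)) (Function('b')(C) = Add(Mul(44, C), 1355) = Add(1355, Mul(44, C)))
Mul(Add(4939673, Function('b')(-432)), Add(Function('S')(-1507), -1390759)) = Mul(Add(4939673, Add(1355, Mul(44, -432))), Add(Add(331, Mul(-1, -1507)), -1390759)) = Mul(Add(4939673, Add(1355, -19008)), Add(Add(331, 1507), -1390759)) = Mul(Add(4939673, -17653), Add(1838, -1390759)) = Mul(4922020, -1388921) = -6836296940420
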